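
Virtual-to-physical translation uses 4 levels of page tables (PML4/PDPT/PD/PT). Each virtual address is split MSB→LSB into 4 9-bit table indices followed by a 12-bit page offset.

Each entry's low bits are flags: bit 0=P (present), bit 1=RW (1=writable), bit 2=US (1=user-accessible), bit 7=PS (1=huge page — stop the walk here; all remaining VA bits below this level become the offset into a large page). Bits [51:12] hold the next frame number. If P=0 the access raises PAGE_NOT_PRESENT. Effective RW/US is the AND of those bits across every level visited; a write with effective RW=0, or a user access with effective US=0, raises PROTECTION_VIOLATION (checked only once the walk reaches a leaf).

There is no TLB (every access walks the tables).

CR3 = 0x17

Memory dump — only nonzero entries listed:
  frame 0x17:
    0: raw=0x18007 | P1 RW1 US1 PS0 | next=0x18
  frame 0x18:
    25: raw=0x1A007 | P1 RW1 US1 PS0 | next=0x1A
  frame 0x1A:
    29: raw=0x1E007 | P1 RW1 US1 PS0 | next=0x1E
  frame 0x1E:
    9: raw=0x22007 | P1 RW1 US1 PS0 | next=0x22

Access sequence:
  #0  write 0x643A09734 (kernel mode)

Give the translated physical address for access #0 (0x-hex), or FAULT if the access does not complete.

Trace:
#0 VA=0x643A09734 (w,kernel):
  lvl0: tbl 0x17, slot 0 ⇒ 0x18007 (P1/RW1/US1/PS0)
  lvl1: tbl 0x18, slot 25 ⇒ 0x1A007 (P1/RW1/US1/PS0)
  lvl2: tbl 0x1A, slot 29 ⇒ 0x1E007 (P1/RW1/US1/PS0)
  lvl3: tbl 0x1E, slot 9 ⇒ 0x22007 (P1/RW1/US1/PS0)
  ⇒ phys 0x22734  [4 reads]

Access #0 PA: 0x22734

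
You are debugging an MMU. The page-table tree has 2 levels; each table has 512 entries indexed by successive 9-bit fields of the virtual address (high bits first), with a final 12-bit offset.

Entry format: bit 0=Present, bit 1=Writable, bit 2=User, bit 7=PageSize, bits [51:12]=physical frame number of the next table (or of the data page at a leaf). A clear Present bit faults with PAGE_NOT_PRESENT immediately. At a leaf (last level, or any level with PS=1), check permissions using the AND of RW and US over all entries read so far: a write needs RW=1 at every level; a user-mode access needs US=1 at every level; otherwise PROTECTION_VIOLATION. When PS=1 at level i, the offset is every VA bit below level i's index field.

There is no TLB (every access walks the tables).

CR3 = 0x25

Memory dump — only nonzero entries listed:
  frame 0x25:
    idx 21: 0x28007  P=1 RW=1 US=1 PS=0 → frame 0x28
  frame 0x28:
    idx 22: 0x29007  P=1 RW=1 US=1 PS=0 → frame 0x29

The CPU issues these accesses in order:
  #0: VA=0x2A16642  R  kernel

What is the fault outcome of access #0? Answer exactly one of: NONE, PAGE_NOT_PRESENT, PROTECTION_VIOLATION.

Walk each access:
#0 VA=0x2A16642 (r,kernel):
  [0] read 0x25 idx=21: raw=0x28007 flags P=1 W=1 U=1 S=0
  [1] read 0x28 idx=22: raw=0x29007 flags P=1 W=1 U=1 S=0
  ✓ 0x29642  — 2 lookups

Access #0 fault: NONE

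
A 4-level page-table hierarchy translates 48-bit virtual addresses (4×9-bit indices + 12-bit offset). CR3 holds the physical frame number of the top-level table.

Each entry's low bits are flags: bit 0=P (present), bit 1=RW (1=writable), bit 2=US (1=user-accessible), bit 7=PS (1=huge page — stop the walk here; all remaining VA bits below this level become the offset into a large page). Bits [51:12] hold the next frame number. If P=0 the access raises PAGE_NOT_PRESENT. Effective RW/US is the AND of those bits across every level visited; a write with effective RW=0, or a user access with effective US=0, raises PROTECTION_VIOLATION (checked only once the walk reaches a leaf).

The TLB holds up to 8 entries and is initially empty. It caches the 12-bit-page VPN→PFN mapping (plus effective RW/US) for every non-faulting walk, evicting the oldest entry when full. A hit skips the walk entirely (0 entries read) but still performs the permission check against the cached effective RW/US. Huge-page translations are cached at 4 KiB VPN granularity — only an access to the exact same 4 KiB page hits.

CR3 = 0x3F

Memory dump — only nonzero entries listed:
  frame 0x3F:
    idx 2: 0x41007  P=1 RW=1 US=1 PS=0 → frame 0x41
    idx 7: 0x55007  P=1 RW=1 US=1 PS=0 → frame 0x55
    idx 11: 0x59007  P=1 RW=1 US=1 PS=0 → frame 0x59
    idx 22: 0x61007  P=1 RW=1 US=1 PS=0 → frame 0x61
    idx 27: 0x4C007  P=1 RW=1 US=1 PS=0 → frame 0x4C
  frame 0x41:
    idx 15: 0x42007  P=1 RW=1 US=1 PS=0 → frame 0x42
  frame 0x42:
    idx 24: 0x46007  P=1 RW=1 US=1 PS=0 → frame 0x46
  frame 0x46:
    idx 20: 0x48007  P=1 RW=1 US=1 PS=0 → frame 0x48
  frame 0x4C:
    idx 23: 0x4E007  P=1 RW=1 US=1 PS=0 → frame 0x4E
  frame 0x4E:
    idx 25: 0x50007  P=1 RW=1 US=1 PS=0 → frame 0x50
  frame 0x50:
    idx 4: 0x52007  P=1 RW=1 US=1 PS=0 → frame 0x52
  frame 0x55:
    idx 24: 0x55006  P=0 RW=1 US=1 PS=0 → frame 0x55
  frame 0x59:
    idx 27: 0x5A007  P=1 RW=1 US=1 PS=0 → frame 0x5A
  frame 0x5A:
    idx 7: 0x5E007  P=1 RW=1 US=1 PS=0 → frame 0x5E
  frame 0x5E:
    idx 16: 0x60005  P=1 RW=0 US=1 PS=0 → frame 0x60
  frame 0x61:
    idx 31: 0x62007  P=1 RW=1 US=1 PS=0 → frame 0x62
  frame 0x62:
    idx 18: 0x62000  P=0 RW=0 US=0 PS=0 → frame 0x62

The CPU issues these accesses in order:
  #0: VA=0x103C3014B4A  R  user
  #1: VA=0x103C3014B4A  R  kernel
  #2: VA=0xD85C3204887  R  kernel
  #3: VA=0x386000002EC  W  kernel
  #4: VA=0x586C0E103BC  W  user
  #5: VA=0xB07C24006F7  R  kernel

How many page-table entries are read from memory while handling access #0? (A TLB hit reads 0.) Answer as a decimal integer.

Per-access translation:
#0 VA=0x103C3014B4A (r,user):
  lvl0: tbl 0x3F, slot 2 ⇒ 0x41007 (P1/RW1/US1/PS0)
  lvl1: tbl 0x41, slot 15 ⇒ 0x42007 (P1/RW1/US1/PS0)
  lvl2: tbl 0x42, slot 24 ⇒ 0x46007 (P1/RW1/US1/PS0)
  lvl3: tbl 0x46, slot 20 ⇒ 0x48007 (P1/RW1/US1/PS0)
  → PA=0x48B4A  (4 entries read)
#1 VA=0x103C3014B4A (r,kernel):
  TLB hit vpn=0x103C3014 → PA=0x48B4A
#2 VA=0xD85C3204887 (r,kernel):
  lvl0: tbl 0x3F, slot 27 ⇒ 0x4C007 (P1/RW1/US1/PS0)
  lvl1: tbl 0x4C, slot 23 ⇒ 0x4E007 (P1/RW1/US1/PS0)
  lvl2: tbl 0x4E, slot 25 ⇒ 0x50007 (P1/RW1/US1/PS0)
  lvl3: tbl 0x50, slot 4 ⇒ 0x52007 (P1/RW1/US1/PS0)
  → PA=0x52887  (4 entries read)
#3 VA=0x386000002EC (w,kernel):
  lvl0: tbl 0x3F, slot 7 ⇒ 0x55007 (P1/RW1/US1/PS0)
  lvl1: tbl 0x55, slot 24 ⇒ 0x55006 (P0/RW1/US1/PS0)
  ⇒ fault: PAGE_NOT_PRESENT  — 2 lookups
#4 VA=0x586C0E103BC (w,user):
  lvl0: tbl 0x3F, slot 11 ⇒ 0x59007 (P1/RW1/US1/PS0)
  lvl1: tbl 0x59, slot 27 ⇒ 0x5A007 (P1/RW1/US1/PS0)
  lvl2: tbl 0x5A, slot 7 ⇒ 0x5E007 (P1/RW1/US1/PS0)
  lvl3: tbl 0x5E, slot 16 ⇒ 0x60005 (P1/RW0/US1/PS0)
  ⇒ fault: PROTECTION_VIOLATION  — 4 lookups
#5 VA=0xB07C24006F7 (r,kernel):
  lvl0: tbl 0x3F, slot 22 ⇒ 0x61007 (P1/RW1/US1/PS0)
  lvl1: tbl 0x61, slot 31 ⇒ 0x62007 (P1/RW1/US1/PS0)
  lvl2: tbl 0x62, slot 18 ⇒ 0x62000 (P0/RW0/US0/PS0)
  ⇒ fault: PAGE_NOT_PRESENT  — 3 lookups

Entries read for #0: 4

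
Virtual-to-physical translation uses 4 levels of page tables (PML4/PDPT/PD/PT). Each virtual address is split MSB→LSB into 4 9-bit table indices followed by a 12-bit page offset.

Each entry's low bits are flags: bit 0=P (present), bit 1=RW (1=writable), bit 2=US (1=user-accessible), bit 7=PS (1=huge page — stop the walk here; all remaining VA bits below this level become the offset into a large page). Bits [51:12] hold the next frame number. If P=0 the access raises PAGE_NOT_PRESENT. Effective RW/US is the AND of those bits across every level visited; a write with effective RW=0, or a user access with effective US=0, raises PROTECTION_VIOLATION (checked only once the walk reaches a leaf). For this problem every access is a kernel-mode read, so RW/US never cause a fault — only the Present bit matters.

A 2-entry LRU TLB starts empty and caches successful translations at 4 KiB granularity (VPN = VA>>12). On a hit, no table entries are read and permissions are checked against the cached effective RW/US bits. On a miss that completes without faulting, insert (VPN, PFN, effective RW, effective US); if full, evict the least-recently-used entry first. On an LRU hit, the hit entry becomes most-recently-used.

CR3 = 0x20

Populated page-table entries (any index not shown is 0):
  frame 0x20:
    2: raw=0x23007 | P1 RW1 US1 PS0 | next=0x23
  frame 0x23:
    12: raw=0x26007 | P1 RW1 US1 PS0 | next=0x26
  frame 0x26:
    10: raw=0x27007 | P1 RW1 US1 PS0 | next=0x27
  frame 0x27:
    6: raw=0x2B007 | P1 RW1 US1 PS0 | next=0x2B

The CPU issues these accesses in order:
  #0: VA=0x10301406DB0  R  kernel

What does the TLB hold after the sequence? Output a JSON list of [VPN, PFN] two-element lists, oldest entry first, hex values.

Trace:
#0 VA=0x10301406DB0 (r,kernel):
  L0: frame=0x20 idx=2 entry=0x23007 [P=1 RW=1 US=1 PS=0]
  L1: frame=0x23 idx=12 entry=0x26007 [P=1 RW=1 US=1 PS=0]
  L2: frame=0x26 idx=10 entry=0x27007 [P=1 RW=1 US=1 PS=0]
  L3: frame=0x27 idx=6 entry=0x2B007 [P=1 RW=1 US=1 PS=0]
  → PA=0x2BDB0  (4 entries read)

TLB: [["0x10301406", "0x2B"]]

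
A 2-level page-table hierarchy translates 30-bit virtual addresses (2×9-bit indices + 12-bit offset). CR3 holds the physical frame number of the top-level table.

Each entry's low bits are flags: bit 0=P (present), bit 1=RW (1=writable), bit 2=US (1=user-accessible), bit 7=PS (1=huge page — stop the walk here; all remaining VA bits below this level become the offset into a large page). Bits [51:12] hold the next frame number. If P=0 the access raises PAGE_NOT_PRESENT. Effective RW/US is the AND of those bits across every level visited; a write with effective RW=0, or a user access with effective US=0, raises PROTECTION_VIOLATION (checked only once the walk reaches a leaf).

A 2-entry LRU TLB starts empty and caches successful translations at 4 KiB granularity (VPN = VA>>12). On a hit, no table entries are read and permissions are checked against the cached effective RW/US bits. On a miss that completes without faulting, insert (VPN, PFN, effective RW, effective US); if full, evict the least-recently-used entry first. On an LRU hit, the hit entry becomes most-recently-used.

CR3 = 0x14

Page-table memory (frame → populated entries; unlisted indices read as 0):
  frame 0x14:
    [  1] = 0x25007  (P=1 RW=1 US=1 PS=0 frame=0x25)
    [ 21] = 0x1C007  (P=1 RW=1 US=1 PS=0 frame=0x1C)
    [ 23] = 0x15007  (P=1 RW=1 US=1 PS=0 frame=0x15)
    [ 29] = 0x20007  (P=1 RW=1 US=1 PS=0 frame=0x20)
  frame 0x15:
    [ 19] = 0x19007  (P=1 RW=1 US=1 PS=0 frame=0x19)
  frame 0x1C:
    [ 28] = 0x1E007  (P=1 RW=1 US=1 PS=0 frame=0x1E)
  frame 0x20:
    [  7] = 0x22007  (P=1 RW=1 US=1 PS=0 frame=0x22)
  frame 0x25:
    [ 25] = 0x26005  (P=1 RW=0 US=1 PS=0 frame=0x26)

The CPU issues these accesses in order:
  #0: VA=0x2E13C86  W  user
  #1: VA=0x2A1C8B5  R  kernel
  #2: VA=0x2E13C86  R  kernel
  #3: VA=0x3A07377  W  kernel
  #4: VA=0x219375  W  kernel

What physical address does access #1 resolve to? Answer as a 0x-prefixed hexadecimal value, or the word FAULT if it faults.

Walk each access:
#0 VA=0x2E13C86 (w,user):
  L0: frame=0x14 idx=23 entry=0x15007 [P=1 RW=1 US=1 PS=0]
  L1: frame=0x15 idx=19 entry=0x19007 [P=1 RW=1 US=1 PS=0]
  → PA=0x19C86  (2 entries read)
#1 VA=0x2A1C8B5 (r,kernel):
  L0: frame=0x14 idx=21 entry=0x1C007 [P=1 RW=1 US=1 PS=0]
  L1: frame=0x1C idx=28 entry=0x1E007 [P=1 RW=1 US=1 PS=0]
  → PA=0x1E8B5  (2 entries read)
#2 VA=0x2E13C86 (r,kernel):
  TLB hit vpn=0x2E13 → PA=0x19C86
#3 VA=0x3A07377 (w,kernel):
  L0: frame=0x14 idx=29 entry=0x20007 [P=1 RW=1 US=1 PS=0]
  L1: frame=0x20 idx=7 entry=0x22007 [P=1 RW=1 US=1 PS=0]
  → PA=0x22377  (2 entries read)
#4 VA=0x219375 (w,kernel):
  L0: frame=0x14 idx=1 entry=0x25007 [P=1 RW=1 US=1 PS=0]
  L1: frame=0x25 idx=25 entry=0x26005 [P=1 RW=0 US=1 PS=0]
  → PROTECTION_VIOLATION  (2 entries read)

Access #1 PA: 0x1E8B5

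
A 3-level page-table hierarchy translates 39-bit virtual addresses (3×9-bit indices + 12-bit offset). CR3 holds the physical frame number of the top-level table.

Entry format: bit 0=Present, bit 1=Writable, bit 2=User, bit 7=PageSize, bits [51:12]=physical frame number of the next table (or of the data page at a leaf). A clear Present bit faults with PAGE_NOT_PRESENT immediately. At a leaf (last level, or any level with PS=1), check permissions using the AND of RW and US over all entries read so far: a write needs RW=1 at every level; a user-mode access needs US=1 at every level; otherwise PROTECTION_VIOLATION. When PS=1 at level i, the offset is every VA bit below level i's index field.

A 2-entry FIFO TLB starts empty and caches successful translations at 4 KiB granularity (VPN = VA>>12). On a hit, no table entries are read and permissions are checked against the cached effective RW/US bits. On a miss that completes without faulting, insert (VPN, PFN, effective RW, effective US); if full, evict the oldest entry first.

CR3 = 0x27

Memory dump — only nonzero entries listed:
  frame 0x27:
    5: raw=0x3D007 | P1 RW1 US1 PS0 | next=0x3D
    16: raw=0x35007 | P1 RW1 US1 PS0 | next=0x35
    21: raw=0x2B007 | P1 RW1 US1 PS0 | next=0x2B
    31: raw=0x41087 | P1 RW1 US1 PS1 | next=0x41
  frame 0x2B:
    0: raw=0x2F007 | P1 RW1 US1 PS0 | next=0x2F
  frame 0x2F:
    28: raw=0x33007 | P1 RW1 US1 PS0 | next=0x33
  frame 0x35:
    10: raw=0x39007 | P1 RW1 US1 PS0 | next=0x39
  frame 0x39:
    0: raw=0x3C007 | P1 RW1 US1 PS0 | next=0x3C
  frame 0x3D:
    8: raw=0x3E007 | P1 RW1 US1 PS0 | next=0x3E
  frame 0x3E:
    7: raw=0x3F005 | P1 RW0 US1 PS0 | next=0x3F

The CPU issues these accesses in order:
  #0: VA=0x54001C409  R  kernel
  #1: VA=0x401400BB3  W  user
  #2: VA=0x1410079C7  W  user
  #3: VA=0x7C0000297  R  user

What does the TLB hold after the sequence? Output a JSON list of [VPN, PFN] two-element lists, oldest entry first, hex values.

Trace:
#0 VA=0x54001C409 (r,kernel):
  lvl0: tbl 0x27, slot 21 ⇒ 0x2B007 (P1/RW1/US1/PS0)
  lvl1: tbl 0x2B, slot 0 ⇒ 0x2F007 (P1/RW1/US1/PS0)
  lvl2: tbl 0x2F, slot 28 ⇒ 0x33007 (P1/RW1/US1/PS0)
  ⇒ phys 0x33409  [3 reads]
#1 VA=0x401400BB3 (w,user):
  lvl0: tbl 0x27, slot 16 ⇒ 0x35007 (P1/RW1/US1/PS0)
  lvl1: tbl 0x35, slot 10 ⇒ 0x39007 (P1/RW1/US1/PS0)
  lvl2: tbl 0x39, slot 0 ⇒ 0x3C007 (P1/RW1/US1/PS0)
  ⇒ phys 0x3CBB3  [3 reads]
#2 VA=0x1410079C7 (w,user):
  lvl0: tbl 0x27, slot 5 ⇒ 0x3D007 (P1/RW1/US1/PS0)
  lvl1: tbl 0x3D, slot 8 ⇒ 0x3E007 (P1/RW1/US1/PS0)
  lvl2: tbl 0x3E, slot 7 ⇒ 0x3F005 (P1/RW0/US1/PS0)
  ⇒ fault: PROTECTION_VIOLATION  — 3 lookups
#3 VA=0x7C0000297 (r,user):
  lvl0: tbl 0x27, slot 31 ⇒ 0x41087 (P1/RW1/US1/PS1)
  ⇒ phys 0x41297 (huge @L0)  [1 reads]

TLB: [["0x401400", "0x3C"], ["0x7C0000", "0x41"]]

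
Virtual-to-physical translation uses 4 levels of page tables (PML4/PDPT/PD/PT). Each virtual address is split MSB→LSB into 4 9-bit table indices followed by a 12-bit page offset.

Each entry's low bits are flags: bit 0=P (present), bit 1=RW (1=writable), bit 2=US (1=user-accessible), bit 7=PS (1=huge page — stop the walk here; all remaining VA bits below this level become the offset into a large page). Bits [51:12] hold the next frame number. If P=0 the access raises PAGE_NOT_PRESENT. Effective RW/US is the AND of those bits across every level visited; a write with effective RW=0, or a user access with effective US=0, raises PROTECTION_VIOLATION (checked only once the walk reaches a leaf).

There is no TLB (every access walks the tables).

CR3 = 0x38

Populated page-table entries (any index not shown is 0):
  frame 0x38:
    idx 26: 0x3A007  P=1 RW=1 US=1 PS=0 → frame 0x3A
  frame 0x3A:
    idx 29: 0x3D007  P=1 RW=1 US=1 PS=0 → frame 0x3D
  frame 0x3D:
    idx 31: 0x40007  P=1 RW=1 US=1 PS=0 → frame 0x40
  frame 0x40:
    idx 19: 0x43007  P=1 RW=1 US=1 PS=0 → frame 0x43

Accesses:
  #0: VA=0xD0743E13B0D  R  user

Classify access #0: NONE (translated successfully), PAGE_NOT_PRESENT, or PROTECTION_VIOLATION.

Trace:
#0 VA=0xD0743E13B0D (r,user):
  lvl0: tbl 0x38, slot 26 ⇒ 0x3A007 (P1/RW1/US1/PS0)
  lvl1: tbl 0x3A, slot 29 ⇒ 0x3D007 (P1/RW1/US1/PS0)
  lvl2: tbl 0x3D, slot 31 ⇒ 0x40007 (P1/RW1/US1/PS0)
  lvl3: tbl 0x40, slot 19 ⇒ 0x43007 (P1/RW1/US1/PS0)
  ⇒ phys 0x43B0D  [4 reads]

Access #0 fault: NONE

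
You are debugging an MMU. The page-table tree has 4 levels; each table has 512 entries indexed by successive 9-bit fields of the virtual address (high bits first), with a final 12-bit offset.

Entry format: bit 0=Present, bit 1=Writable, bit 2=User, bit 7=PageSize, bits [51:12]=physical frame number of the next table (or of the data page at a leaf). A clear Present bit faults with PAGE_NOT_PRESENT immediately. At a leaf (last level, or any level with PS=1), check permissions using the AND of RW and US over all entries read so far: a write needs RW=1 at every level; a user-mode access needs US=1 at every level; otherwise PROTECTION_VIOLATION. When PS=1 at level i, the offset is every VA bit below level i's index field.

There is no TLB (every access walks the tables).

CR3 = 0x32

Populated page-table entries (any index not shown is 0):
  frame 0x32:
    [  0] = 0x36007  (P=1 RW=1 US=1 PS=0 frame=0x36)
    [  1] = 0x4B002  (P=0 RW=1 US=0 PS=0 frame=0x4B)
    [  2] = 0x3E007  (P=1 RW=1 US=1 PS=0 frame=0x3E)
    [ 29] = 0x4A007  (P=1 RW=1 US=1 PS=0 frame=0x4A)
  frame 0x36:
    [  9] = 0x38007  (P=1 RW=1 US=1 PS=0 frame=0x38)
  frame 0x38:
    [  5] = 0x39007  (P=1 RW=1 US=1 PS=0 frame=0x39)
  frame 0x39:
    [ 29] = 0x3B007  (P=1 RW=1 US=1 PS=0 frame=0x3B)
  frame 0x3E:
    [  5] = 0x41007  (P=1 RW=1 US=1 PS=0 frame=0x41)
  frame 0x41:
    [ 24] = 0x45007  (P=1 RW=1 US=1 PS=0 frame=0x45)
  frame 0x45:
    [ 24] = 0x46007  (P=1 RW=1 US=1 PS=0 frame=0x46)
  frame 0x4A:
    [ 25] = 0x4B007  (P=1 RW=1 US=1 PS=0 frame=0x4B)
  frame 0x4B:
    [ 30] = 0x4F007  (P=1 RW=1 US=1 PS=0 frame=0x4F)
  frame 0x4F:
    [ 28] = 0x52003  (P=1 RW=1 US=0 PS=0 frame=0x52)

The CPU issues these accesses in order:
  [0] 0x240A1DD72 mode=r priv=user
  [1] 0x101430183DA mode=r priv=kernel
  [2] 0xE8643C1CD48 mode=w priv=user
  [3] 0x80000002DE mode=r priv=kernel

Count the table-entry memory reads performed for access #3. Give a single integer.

Walk each access:
#0 VA=0x240A1DD72 (r,user):
  lvl0: tbl 0x32, slot 0 ⇒ 0x36007 (P1/RW1/US1/PS0)
  lvl1: tbl 0x36, slot 9 ⇒ 0x38007 (P1/RW1/US1/PS0)
  lvl2: tbl 0x38, slot 5 ⇒ 0x39007 (P1/RW1/US1/PS0)
  lvl3: tbl 0x39, slot 29 ⇒ 0x3B007 (P1/RW1/US1/PS0)
  ⇒ phys 0x3BD72  [4 reads]
#1 VA=0x101430183DA (r,kernel):
  lvl0: tbl 0x32, slot 2 ⇒ 0x3E007 (P1/RW1/US1/PS0)
  lvl1: tbl 0x3E, slot 5 ⇒ 0x41007 (P1/RW1/US1/PS0)
  lvl2: tbl 0x41, slot 24 ⇒ 0x45007 (P1/RW1/US1/PS0)
  lvl3: tbl 0x45, slot 24 ⇒ 0x46007 (P1/RW1/US1/PS0)
  ⇒ phys 0x463DA  [4 reads]
#2 VA=0xE8643C1CD48 (w,user):
  lvl0: tbl 0x32, slot 29 ⇒ 0x4A007 (P1/RW1/US1/PS0)
  lvl1: tbl 0x4A, slot 25 ⇒ 0x4B007 (P1/RW1/US1/PS0)
  lvl2: tbl 0x4B, slot 30 ⇒ 0x4F007 (P1/RW1/US1/PS0)
  lvl3: tbl 0x4F, slot 28 ⇒ 0x52003 (P1/RW1/US0/PS0)
  ⇒ fault: PROTECTION_VIOLATION  — 4 lookups
#3 VA=0x80000002DE (r,kernel):
  lvl0: tbl 0x32, slot 1 ⇒ 0x4B002 (P0/RW1/US0/PS0)
  ⇒ fault: PAGE_NOT_PRESENT  — 1 lookups

Entries read for #3: 1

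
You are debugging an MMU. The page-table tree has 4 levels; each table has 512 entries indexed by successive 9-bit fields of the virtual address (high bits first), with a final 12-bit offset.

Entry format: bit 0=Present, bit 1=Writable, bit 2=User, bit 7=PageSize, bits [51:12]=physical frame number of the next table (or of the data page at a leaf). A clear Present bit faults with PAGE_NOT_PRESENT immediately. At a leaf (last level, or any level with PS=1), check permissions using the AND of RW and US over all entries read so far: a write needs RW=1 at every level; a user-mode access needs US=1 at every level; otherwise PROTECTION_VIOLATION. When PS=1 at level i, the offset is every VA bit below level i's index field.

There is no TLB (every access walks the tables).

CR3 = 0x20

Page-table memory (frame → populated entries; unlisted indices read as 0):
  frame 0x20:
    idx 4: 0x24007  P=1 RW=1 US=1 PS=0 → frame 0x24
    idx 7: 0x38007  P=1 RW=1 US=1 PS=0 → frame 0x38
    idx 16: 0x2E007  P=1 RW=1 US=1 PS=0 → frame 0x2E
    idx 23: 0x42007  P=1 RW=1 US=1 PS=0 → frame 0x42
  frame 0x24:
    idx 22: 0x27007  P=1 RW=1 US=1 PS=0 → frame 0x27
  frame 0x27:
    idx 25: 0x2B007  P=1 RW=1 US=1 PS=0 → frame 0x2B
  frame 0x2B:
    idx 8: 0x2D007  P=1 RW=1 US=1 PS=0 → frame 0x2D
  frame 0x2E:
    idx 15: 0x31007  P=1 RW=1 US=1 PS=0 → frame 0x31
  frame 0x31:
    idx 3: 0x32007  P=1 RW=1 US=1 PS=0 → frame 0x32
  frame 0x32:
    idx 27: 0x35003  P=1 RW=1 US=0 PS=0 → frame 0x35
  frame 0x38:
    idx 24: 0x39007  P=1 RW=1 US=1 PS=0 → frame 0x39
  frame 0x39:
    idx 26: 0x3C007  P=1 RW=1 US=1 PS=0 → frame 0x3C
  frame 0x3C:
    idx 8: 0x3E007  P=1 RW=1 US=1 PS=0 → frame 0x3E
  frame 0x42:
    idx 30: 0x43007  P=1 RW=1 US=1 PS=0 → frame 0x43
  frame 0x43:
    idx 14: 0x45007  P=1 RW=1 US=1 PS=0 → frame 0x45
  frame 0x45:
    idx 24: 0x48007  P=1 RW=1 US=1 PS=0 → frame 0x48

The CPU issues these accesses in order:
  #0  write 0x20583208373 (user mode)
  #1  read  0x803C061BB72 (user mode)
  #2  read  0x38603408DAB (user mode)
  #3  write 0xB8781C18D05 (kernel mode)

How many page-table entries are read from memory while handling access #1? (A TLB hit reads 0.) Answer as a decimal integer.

Per-access translation:
#0 VA=0x20583208373 (w,user):
  L0: frame=0x20 idx=4 entry=0x24007 [P=1 RW=1 US=1 PS=0]
  L1: frame=0x24 idx=22 entry=0x27007 [P=1 RW=1 US=1 PS=0]
  L2: frame=0x27 idx=25 entry=0x2B007 [P=1 RW=1 US=1 PS=0]
  L3: frame=0x2B idx=8 entry=0x2D007 [P=1 RW=1 US=1 PS=0]
  ✓ 0x2D373  — 4 lookups
#1 VA=0x803C061BB72 (r,user):
  L0: frame=0x20 idx=16 entry=0x2E007 [P=1 RW=1 US=1 PS=0]
  L1: frame=0x2E idx=15 entry=0x31007 [P=1 RW=1 US=1 PS=0]
  L2: frame=0x31 idx=3 entry=0x32007 [P=1 RW=1 US=1 PS=0]
  L3: frame=0x32 idx=27 entry=0x35003 [P=1 RW=1 US=0 PS=0]
  ⇒ fault: PROTECTION_VIOLATION  — 4 lookups
#2 VA=0x38603408DAB (r,user):
  L0: frame=0x20 idx=7 entry=0x38007 [P=1 RW=1 US=1 PS=0]
  L1: frame=0x38 idx=24 entry=0x39007 [P=1 RW=1 US=1 PS=0]
  L2: frame=0x39 idx=26 entry=0x3C007 [P=1 RW=1 US=1 PS=0]
  L3: frame=0x3C idx=8 entry=0x3E007 [P=1 RW=1 US=1 PS=0]
  ✓ 0x3EDAB  — 4 lookups
#3 VA=0xB8781C18D05 (w,kernel):
  L0: frame=0x20 idx=23 entry=0x42007 [P=1 RW=1 US=1 PS=0]
  L1: frame=0x42 idx=30 entry=0x43007 [P=1 RW=1 US=1 PS=0]
  L2: frame=0x43 idx=14 entry=0x45007 [P=1 RW=1 US=1 PS=0]
  L3: frame=0x45 idx=24 entry=0x48007 [P=1 RW=1 US=1 PS=0]
  ✓ 0x48D05  — 4 lookups

Entries read for #1: 4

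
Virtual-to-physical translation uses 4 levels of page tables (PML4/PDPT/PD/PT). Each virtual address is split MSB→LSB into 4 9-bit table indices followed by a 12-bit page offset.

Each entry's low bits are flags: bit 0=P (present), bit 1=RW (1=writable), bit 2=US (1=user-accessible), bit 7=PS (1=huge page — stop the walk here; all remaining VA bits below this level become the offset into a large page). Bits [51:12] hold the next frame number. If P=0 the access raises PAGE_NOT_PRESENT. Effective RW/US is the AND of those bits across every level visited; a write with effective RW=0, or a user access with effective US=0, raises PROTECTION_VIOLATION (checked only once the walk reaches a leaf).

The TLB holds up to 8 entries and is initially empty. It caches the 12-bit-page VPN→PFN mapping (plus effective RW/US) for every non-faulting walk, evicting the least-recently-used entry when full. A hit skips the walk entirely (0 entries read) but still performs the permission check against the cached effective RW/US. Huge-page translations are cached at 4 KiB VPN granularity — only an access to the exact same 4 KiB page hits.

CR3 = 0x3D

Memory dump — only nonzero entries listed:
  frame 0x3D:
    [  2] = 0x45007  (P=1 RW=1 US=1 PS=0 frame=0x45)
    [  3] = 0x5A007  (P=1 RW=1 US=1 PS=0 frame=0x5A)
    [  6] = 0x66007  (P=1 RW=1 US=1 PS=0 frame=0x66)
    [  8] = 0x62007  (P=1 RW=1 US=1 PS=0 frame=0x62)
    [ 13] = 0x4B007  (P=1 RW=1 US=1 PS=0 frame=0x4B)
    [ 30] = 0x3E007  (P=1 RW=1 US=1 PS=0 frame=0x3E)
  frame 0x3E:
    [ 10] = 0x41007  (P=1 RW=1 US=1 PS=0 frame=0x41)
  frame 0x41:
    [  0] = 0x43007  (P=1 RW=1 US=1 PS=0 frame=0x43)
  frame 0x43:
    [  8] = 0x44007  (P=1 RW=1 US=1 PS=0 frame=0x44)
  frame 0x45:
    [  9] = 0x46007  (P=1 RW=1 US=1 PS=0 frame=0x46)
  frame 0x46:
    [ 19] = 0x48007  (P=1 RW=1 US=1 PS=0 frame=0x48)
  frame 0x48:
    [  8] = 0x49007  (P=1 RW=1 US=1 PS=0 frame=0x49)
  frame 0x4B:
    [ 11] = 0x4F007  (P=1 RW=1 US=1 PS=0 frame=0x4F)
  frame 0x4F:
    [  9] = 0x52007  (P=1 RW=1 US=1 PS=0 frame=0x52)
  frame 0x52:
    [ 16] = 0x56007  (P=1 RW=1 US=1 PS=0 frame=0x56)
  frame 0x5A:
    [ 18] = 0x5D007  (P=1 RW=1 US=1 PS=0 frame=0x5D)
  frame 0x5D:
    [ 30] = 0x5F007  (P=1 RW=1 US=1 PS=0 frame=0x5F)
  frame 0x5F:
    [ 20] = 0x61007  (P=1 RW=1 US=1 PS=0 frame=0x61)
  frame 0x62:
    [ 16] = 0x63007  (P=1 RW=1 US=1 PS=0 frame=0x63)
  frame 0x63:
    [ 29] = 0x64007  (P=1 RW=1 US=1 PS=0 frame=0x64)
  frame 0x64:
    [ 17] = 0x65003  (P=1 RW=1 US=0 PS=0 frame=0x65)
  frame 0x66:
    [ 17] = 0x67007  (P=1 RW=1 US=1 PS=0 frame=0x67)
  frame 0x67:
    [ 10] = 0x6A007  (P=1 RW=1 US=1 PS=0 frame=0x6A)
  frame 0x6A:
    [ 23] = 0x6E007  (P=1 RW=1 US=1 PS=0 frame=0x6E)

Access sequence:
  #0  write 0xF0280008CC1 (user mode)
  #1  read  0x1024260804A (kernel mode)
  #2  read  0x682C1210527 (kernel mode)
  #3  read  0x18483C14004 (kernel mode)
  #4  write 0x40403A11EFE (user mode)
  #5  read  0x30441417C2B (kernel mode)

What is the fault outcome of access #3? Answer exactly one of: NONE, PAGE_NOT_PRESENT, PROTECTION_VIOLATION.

Trace:
#0 VA=0xF0280008CC1 (w,user):
  [0] read 0x3D idx=30: raw=0x3E007 flags P=1 W=1 U=1 S=0
  [1] read 0x3E idx=10: raw=0x41007 flags P=1 W=1 U=1 S=0
  [2] read 0x41 idx=0: raw=0x43007 flags P=1 W=1 U=1 S=0
  [3] read 0x43 idx=8: raw=0x44007 flags P=1 W=1 U=1 S=0
  ⇒ phys 0x44CC1  [4 reads]
#1 VA=0x1024260804A (r,kernel):
  [0] read 0x3D idx=2: raw=0x45007 flags P=1 W=1 U=1 S=0
  [1] read 0x45 idx=9: raw=0x46007 flags P=1 W=1 U=1 S=0
  [2] read 0x46 idx=19: raw=0x48007 flags P=1 W=1 U=1 S=0
  [3] read 0x48 idx=8: raw=0x49007 flags P=1 W=1 U=1 S=0
  ⇒ phys 0x4904A  [4 reads]
#2 VA=0x682C1210527 (r,kernel):
  [0] read 0x3D idx=13: raw=0x4B007 flags P=1 W=1 U=1 S=0
  [1] read 0x4B idx=11: raw=0x4F007 flags P=1 W=1 U=1 S=0
  [2] read 0x4F idx=9: raw=0x52007 flags P=1 W=1 U=1 S=0
  [3] read 0x52 idx=16: raw=0x56007 flags P=1 W=1 U=1 S=0
  ⇒ phys 0x56527  [4 reads]
#3 VA=0x18483C14004 (r,kernel):
  [0] read 0x3D idx=3: raw=0x5A007 flags P=1 W=1 U=1 S=0
  [1] read 0x5A idx=18: raw=0x5D007 flags P=1 W=1 U=1 S=0
  [2] read 0x5D idx=30: raw=0x5F007 flags P=1 W=1 U=1 S=0
  [3] read 0x5F idx=20: raw=0x61007 flags P=1 W=1 U=1 S=0
  ⇒ phys 0x61004  [4 reads]
#4 VA=0x40403A11EFE (w,user):
  [0] read 0x3D idx=8: raw=0x62007 flags P=1 W=1 U=1 S=0
  [1] read 0x62 idx=16: raw=0x63007 flags P=1 W=1 U=1 S=0
  [2] read 0x63 idx=29: raw=0x64007 flags P=1 W=1 U=1 S=0
  [3] read 0x64 idx=17: raw=0x65003 flags P=1 W=1 U=0 S=0
  ✗ PROTECTION_VIOLATION  [4 reads]
#5 VA=0x30441417C2B (r,kernel):
  [0] read 0x3D idx=6: raw=0x66007 flags P=1 W=1 U=1 S=0
  [1] read 0x66 idx=17: raw=0x67007 flags P=1 W=1 U=1 S=0
  [2] read 0x67 idx=10: raw=0x6A007 flags P=1 W=1 U=1 S=0
  [3] read 0x6A idx=23: raw=0x6E007 flags P=1 W=1 U=1 S=0
  ⇒ phys 0x6EC2B  [4 reads]

Access #3 fault: NONE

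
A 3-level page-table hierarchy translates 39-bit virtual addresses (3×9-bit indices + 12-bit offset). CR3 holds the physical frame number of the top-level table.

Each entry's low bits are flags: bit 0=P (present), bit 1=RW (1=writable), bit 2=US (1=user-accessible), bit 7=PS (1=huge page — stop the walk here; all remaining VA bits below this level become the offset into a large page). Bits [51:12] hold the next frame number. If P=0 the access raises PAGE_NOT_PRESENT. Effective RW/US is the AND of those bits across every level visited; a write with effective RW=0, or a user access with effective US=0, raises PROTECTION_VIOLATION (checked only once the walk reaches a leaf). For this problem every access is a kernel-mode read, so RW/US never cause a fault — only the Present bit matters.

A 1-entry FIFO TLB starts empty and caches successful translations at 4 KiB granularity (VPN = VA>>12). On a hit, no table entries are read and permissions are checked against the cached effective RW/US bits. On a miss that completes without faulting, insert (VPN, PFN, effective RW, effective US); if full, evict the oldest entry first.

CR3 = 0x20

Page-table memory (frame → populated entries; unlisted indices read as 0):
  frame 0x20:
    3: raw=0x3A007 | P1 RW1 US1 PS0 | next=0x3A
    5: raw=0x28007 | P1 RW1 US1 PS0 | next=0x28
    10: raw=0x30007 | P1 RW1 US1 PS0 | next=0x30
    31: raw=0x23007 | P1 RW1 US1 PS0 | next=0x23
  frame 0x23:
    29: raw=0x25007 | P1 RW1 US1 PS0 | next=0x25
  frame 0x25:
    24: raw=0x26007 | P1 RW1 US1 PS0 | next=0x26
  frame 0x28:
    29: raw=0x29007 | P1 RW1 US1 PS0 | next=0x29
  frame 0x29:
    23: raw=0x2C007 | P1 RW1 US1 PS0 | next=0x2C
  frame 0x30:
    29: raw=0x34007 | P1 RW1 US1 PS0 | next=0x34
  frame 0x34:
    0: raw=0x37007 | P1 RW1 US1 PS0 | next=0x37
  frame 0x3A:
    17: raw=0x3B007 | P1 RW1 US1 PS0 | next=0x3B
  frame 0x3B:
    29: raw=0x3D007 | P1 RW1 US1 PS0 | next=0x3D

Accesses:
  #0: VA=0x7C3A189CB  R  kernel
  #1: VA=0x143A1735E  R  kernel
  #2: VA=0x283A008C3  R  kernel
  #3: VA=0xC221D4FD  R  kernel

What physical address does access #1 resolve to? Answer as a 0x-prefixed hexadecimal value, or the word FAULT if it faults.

Per-access translation:
#0 VA=0x7C3A189CB (r,kernel):
  L0 @0x20[31] → 0x23007  P=1,RW=1,US=1,PS=0
  L1 @0x23[29] → 0x25007  P=1,RW=1,US=1,PS=0
  L2 @0x25[24] → 0x26007  P=1,RW=1,US=1,PS=0
  ⇒ phys 0x269CB  [3 reads]
#1 VA=0x143A1735E (r,kernel):
  L0 @0x20[5] → 0x28007  P=1,RW=1,US=1,PS=0
  L1 @0x28[29] → 0x29007  P=1,RW=1,US=1,PS=0
  L2 @0x29[23] → 0x2C007  P=1,RW=1,US=1,PS=0
  ⇒ phys 0x2C35E  [3 reads]
#2 VA=0x283A008C3 (r,kernel):
  L0 @0x20[10] → 0x30007  P=1,RW=1,US=1,PS=0
  L1 @0x30[29] → 0x34007  P=1,RW=1,US=1,PS=0
  L2 @0x34[0] → 0x37007  P=1,RW=1,US=1,PS=0
  ⇒ phys 0x378C3  [3 reads]
#3 VA=0xC221D4FD (r,kernel):
  L0 @0x20[3] → 0x3A007  P=1,RW=1,US=1,PS=0
  L1 @0x3A[17] → 0x3B007  P=1,RW=1,US=1,PS=0
  L2 @0x3B[29] → 0x3D007  P=1,RW=1,US=1,PS=0
  ⇒ phys 0x3D4FD  [3 reads]

Access #1 PA: 0x2C35E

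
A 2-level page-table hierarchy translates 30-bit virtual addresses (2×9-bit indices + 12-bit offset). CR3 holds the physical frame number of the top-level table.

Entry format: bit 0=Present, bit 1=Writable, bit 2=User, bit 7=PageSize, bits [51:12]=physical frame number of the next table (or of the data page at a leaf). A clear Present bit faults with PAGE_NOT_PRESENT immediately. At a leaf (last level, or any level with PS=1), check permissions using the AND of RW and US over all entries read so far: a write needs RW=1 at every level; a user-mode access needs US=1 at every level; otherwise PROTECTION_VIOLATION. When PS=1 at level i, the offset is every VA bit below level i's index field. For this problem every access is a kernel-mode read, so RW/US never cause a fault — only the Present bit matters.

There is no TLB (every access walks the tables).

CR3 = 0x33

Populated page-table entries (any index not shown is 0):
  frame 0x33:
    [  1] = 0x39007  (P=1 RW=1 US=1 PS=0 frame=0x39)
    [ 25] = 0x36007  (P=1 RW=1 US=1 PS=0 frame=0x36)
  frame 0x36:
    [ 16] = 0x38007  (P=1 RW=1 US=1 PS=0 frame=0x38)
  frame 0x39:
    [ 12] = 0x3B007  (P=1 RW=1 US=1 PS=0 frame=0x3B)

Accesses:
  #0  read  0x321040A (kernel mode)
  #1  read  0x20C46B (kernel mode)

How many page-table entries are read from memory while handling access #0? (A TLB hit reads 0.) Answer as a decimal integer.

Per-access translation:
#0 VA=0x321040A (r,kernel):
  [0] read 0x33 idx=25: raw=0x36007 flags P=1 W=1 U=1 S=0
  [1] read 0x36 idx=16: raw=0x38007 flags P=1 W=1 U=1 S=0
  → PA=0x3840A  (2 entries read)
#1 VA=0x20C46B (r,kernel):
  [0] read 0x33 idx=1: raw=0x39007 flags P=1 W=1 U=1 S=0
  [1] read 0x39 idx=12: raw=0x3B007 flags P=1 W=1 U=1 S=0
  → PA=0x3B46B  (2 entries read)

Entries read for #0: 2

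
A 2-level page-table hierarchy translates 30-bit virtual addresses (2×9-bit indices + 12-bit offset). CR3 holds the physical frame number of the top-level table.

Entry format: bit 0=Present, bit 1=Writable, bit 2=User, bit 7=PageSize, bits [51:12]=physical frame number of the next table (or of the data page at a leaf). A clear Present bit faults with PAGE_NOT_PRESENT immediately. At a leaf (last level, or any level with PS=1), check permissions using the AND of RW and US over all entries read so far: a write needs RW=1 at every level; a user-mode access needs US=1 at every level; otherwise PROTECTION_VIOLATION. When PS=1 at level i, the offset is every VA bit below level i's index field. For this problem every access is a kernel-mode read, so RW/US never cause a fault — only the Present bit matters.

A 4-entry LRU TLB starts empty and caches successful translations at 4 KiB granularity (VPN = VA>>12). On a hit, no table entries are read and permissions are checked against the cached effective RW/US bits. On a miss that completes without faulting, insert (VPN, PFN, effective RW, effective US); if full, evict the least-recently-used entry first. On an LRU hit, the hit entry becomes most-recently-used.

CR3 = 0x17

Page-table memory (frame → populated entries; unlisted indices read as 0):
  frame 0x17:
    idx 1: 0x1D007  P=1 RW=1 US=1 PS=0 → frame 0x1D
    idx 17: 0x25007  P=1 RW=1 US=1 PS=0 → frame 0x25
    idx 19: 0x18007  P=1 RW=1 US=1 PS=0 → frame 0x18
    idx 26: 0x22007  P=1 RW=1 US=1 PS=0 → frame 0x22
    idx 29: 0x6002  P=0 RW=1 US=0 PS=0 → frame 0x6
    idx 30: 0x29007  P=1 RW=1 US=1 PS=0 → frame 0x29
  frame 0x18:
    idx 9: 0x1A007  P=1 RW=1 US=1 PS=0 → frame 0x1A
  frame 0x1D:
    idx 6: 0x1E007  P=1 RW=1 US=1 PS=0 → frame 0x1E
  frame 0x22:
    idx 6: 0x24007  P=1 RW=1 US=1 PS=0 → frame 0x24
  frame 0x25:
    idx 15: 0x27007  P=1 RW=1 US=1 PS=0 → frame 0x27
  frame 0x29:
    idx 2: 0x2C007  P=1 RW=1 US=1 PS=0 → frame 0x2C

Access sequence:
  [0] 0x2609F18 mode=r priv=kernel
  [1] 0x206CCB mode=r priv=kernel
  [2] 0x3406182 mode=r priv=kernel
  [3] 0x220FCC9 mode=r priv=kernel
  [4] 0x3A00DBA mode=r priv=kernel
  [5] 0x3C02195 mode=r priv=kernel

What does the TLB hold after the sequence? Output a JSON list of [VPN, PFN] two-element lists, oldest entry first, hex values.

Per-access translation:
#0 VA=0x2609F18 (r,kernel):
  [0] read 0x17 idx=19: raw=0x18007 flags P=1 W=1 U=1 S=0
  [1] read 0x18 idx=9: raw=0x1A007 flags P=1 W=1 U=1 S=0
  ✓ 0x1AF18  — 2 lookups
#1 VA=0x206CCB (r,kernel):
  [0] read 0x17 idx=1: raw=0x1D007 flags P=1 W=1 U=1 S=0
  [1] read 0x1D idx=6: raw=0x1E007 flags P=1 W=1 U=1 S=0
  ✓ 0x1ECCB  — 2 lookups
#2 VA=0x3406182 (r,kernel):
  [0] read 0x17 idx=26: raw=0x22007 flags P=1 W=1 U=1 S=0
  [1] read 0x22 idx=6: raw=0x24007 flags P=1 W=1 U=1 S=0
  ✓ 0x24182  — 2 lookups
#3 VA=0x220FCC9 (r,kernel):
  [0] read 0x17 idx=17: raw=0x25007 flags P=1 W=1 U=1 S=0
  [1] read 0x25 idx=15: raw=0x27007 flags P=1 W=1 U=1 S=0
  ✓ 0x27CC9  — 2 lookups
#4 VA=0x3A00DBA (r,kernel):
  [0] read 0x17 idx=29: raw=0x6002 flags P=0 W=1 U=0 S=0
  ✗ PAGE_NOT_PRESENT  [1 reads]
#5 VA=0x3C02195 (r,kernel):
  [0] read 0x17 idx=30: raw=0x29007 flags P=1 W=1 U=1 S=0
  [1] read 0x29 idx=2: raw=0x2C007 flags P=1 W=1 U=1 S=0
  ✓ 0x2C195  — 2 lookups

TLB: [["0x206", "0x1E"], ["0x3406", "0x24"], ["0x220F", "0x27"], ["0x3C02", "0x2C"]]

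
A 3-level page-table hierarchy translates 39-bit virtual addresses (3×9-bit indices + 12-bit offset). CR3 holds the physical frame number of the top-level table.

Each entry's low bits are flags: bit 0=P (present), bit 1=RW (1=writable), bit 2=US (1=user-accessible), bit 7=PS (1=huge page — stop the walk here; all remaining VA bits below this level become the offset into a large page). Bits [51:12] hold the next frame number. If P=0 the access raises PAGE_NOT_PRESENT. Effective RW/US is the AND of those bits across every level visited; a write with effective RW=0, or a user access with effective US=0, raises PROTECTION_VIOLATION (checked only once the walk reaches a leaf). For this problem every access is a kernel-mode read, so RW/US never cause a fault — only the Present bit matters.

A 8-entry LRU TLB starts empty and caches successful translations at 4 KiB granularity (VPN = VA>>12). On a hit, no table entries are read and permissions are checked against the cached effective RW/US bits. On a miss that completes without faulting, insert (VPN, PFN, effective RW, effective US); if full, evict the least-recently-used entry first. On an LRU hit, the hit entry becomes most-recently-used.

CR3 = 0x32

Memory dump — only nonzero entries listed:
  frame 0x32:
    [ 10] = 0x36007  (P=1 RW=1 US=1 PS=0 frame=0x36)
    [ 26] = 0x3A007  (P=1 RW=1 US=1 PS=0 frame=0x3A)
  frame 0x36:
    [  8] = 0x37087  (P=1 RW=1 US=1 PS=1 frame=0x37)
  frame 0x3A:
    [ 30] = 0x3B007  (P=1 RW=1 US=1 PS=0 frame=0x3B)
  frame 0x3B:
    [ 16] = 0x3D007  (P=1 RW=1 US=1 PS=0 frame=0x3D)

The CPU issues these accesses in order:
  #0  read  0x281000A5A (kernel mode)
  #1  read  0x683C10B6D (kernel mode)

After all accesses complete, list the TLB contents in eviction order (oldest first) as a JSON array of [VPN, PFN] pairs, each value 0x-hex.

Walk each access:
#0 VA=0x281000A5A (r,kernel):
  L0 @0x32[10] → 0x36007  P=1,RW=1,US=1,PS=0
  L1 @0x36[8] → 0x37087  P=1,RW=1,US=1,PS=1
  ✓ 0x37A5A (huge @L1)  — 2 lookups
#1 VA=0x683C10B6D (r,kernel):
  L0 @0x32[26] → 0x3A007  P=1,RW=1,US=1,PS=0
  L1 @0x3A[30] → 0x3B007  P=1,RW=1,US=1,PS=0
  L2 @0x3B[16] → 0x3D007  P=1,RW=1,US=1,PS=0
  ✓ 0x3DB6D  — 3 lookups

TLB: [["0x281000", "0x37"], ["0x683C10", "0x3D"]]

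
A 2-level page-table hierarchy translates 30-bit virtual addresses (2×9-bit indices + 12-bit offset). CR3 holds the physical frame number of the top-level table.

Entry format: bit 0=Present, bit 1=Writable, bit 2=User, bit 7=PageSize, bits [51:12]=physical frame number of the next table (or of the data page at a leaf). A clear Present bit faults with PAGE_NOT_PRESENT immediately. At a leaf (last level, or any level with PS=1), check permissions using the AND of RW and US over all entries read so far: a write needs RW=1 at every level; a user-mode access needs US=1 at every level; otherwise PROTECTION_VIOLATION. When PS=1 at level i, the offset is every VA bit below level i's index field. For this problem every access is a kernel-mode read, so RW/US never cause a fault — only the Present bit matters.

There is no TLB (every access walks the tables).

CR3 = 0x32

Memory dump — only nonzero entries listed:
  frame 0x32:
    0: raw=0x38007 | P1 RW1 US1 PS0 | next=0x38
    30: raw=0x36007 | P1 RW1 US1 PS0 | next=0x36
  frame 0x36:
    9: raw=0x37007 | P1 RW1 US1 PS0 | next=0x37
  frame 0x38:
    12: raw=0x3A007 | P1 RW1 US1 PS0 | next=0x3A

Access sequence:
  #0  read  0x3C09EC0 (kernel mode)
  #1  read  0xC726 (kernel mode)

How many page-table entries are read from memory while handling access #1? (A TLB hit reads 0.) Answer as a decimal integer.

Walk each access:
#0 VA=0x3C09EC0 (r,kernel):
  [0] read 0x32 idx=30: raw=0x36007 flags P=1 W=1 U=1 S=0
  [1] read 0x36 idx=9: raw=0x37007 flags P=1 W=1 U=1 S=0
  ⇒ phys 0x37EC0  [2 reads]
#1 VA=0xC726 (r,kernel):
  [0] read 0x32 idx=0: raw=0x38007 flags P=1 W=1 U=1 S=0
  [1] read 0x38 idx=12: raw=0x3A007 flags P=1 W=1 U=1 S=0
  ⇒ phys 0x3A726  [2 reads]

Entries read for #1: 2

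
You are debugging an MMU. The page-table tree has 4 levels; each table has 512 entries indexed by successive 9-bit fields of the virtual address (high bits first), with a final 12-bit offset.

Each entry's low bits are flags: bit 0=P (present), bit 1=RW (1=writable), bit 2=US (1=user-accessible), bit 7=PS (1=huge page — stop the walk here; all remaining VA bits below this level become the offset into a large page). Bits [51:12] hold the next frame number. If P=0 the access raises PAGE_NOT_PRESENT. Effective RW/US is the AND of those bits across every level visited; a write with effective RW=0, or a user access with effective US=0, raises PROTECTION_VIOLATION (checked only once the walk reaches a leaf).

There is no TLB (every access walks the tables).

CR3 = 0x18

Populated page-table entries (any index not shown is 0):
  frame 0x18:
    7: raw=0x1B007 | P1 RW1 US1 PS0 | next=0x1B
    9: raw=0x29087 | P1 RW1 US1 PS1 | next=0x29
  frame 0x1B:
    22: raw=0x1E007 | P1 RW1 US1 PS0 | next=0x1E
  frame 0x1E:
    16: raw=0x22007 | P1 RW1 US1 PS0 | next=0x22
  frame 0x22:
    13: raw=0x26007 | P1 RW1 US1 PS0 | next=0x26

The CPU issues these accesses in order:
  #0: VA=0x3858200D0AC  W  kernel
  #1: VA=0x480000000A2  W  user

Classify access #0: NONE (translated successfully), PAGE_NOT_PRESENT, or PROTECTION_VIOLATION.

Walk each access:
#0 VA=0x3858200D0AC (w,kernel):
  L0: frame=0x18 idx=7 entry=0x1B007 [P=1 RW=1 US=1 PS=0]
  L1: frame=0x1B idx=22 entry=0x1E007 [P=1 RW=1 US=1 PS=0]
  L2: frame=0x1E idx=16 entry=0x22007 [P=1 RW=1 US=1 PS=0]
  L3: frame=0x22 idx=13 entry=0x26007 [P=1 RW=1 US=1 PS=0]
  ⇒ phys 0x260AC  [4 reads]
#1 VA=0x480000000A2 (w,user):
  L0: frame=0x18 idx=9 entry=0x29087 [P=1 RW=1 US=1 PS=1]
  ⇒ phys 0x290A2 (huge @L0)  [1 reads]

Access #0 fault: NONE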